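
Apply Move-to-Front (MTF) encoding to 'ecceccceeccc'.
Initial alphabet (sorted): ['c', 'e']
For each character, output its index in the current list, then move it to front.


MTF encoding:
'e': index 1 in ['c', 'e'] -> ['e', 'c']
'c': index 1 in ['e', 'c'] -> ['c', 'e']
'c': index 0 in ['c', 'e'] -> ['c', 'e']
'e': index 1 in ['c', 'e'] -> ['e', 'c']
'c': index 1 in ['e', 'c'] -> ['c', 'e']
'c': index 0 in ['c', 'e'] -> ['c', 'e']
'c': index 0 in ['c', 'e'] -> ['c', 'e']
'e': index 1 in ['c', 'e'] -> ['e', 'c']
'e': index 0 in ['e', 'c'] -> ['e', 'c']
'c': index 1 in ['e', 'c'] -> ['c', 'e']
'c': index 0 in ['c', 'e'] -> ['c', 'e']
'c': index 0 in ['c', 'e'] -> ['c', 'e']


Output: [1, 1, 0, 1, 1, 0, 0, 1, 0, 1, 0, 0]


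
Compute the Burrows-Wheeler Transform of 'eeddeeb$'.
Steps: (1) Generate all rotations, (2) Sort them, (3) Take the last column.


Rotations (sorted):
  0: $eeddeeb -> last char: b
  1: b$eeddee -> last char: e
  2: ddeeb$ee -> last char: e
  3: deeb$eed -> last char: d
  4: eb$eedde -> last char: e
  5: eddeeb$e -> last char: e
  6: eeb$eedd -> last char: d
  7: eeddeeb$ -> last char: $


BWT = beedeed$


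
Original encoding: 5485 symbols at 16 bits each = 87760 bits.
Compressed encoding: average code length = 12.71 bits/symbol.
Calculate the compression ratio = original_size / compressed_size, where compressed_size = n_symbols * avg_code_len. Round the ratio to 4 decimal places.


original_size = n_symbols * orig_bits = 5485 * 16 = 87760 bits
compressed_size = n_symbols * avg_code_len = 5485 * 12.71 = 69714.35 bits
ratio = original_size / compressed_size = 87760 / 69714.35 = 1.2589

Compression ratio = 1.2589


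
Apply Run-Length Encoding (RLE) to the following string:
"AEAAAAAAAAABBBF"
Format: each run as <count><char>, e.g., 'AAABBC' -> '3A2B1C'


Scanning runs left to right:
  i=0: run of 'A' x 1 -> '1A'
  i=1: run of 'E' x 1 -> '1E'
  i=2: run of 'A' x 9 -> '9A'
  i=11: run of 'B' x 3 -> '3B'
  i=14: run of 'F' x 1 -> '1F'

RLE = 1A1E9A3B1F


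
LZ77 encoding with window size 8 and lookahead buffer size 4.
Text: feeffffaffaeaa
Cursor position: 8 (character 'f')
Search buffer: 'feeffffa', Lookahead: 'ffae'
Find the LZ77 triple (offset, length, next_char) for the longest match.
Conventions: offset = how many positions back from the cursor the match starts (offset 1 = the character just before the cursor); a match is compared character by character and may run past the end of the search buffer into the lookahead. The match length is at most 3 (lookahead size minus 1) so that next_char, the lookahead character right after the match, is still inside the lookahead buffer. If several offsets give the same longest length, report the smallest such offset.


Try each offset into the search buffer:
  offset=1 (pos 7, char 'a'): match length 0
  offset=2 (pos 6, char 'f'): match length 1
  offset=3 (pos 5, char 'f'): match length 3
  offset=4 (pos 4, char 'f'): match length 2
  offset=5 (pos 3, char 'f'): match length 2
  offset=6 (pos 2, char 'e'): match length 0
  offset=7 (pos 1, char 'e'): match length 0
  offset=8 (pos 0, char 'f'): match length 1
Longest match has length 3 at offset 3.
next_char = character at position 8 + 3 = 11 -> 'e'

Best match: offset=3, length=3 (matching 'ffa' starting at position 5)
LZ77 triple: (3, 3, 'e')


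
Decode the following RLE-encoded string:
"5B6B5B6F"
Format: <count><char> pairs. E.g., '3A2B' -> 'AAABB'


Expanding each <count><char> pair:
  5B -> 'BBBBB'
  6B -> 'BBBBBB'
  5B -> 'BBBBB'
  6F -> 'FFFFFF'

Decoded = BBBBBBBBBBBBBBBBFFFFFF


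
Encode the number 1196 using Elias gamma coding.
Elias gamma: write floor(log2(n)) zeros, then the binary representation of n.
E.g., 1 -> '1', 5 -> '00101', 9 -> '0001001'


num_bits = floor(log2(1196)) + 1 = 11
leading_zeros = num_bits - 1 = 10
binary(1196) = 10010101100

Elias gamma(1196) = '0000000000' + '10010101100' = 000000000010010101100 (21 bits)


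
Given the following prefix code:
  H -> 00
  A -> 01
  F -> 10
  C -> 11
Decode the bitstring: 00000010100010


Decoding step by step:
Bits 00 -> H
Bits 00 -> H
Bits 00 -> H
Bits 10 -> F
Bits 10 -> F
Bits 00 -> H
Bits 10 -> F


Decoded message: HHHFFHF


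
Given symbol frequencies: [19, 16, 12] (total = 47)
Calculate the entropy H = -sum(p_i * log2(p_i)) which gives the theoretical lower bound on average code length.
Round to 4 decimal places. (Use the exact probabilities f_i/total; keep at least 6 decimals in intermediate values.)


Per-symbol terms -p_i * log2(p_i) with p_i = f_i/47:
  p = 19/47 = 0.404255: log2(p) = -1.306661, -p*log2(p) = 0.528225
  p = 16/47 = 0.340426: log2(p) = -1.554589, -p*log2(p) = 0.529222
  p = 12/47 = 0.255319: log2(p) = -1.969626, -p*log2(p) = 0.502883
H = 0.528225 + 0.529222 + 0.502883 = 1.560330

H = 1.5603 bits/symbol


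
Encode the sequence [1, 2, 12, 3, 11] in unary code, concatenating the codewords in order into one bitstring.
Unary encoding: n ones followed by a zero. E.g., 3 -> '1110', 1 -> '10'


Encode each number as n ones followed by a terminating 0:
  1 -> 10 (2 bits)
  2 -> 110 (3 bits)
  12 -> 1111111111110 (13 bits)
  3 -> 1110 (4 bits)
  11 -> 111111111110 (12 bits)
Total length = 2 + 3 + 13 + 4 + 12 = 34 bits.

Unary([1, 2, 12, 3, 11]) = 1011011111111111101110111111111110 (34 bits)


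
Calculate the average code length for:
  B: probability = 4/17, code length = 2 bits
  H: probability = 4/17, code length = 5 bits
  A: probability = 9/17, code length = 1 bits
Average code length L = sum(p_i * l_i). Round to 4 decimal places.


Weighted contributions p_i * l_i:
  B: (4/17) * 2 = 8/17
  H: (4/17) * 5 = 20/17
  A: (9/17) * 1 = 9/17
Sum = (8 + 20 + 9)/17 = 37/17

L = 37/17 = 2.1765 bits/symbol


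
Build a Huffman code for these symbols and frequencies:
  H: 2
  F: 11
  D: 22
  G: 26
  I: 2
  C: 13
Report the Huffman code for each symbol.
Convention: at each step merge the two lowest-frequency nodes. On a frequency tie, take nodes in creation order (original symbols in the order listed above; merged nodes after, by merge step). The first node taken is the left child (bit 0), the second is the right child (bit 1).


Huffman tree construction:
Step 1: Merge H(2) + I(2) = 4
Step 2: Merge (H+I)(4) + F(11) = 15
Step 3: Merge C(13) + ((H+I)+F)(15) = 28
Step 4: Merge D(22) + G(26) = 48
Step 5: Merge (C+((H+I)+F))(28) + (D+G)(48) = 76
Read each symbol's code off the tree from the root (left child = 0, right child = 1).

Codes:
  H: 0100 (length 4)
  F: 011 (length 3)
  D: 10 (length 2)
  G: 11 (length 2)
  I: 0101 (length 4)
  C: 00 (length 2)
Average code length: 171/76 = 2.2500 bits/symbol


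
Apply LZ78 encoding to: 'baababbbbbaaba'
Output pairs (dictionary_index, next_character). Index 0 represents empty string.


LZ78 encoding steps:
Dictionary: {0: ''}
Step 1: w='' (idx 0), next='b' -> output (0, 'b'), add 'b' as idx 1
Step 2: w='' (idx 0), next='a' -> output (0, 'a'), add 'a' as idx 2
Step 3: w='a' (idx 2), next='b' -> output (2, 'b'), add 'ab' as idx 3
Step 4: w='ab' (idx 3), next='b' -> output (3, 'b'), add 'abb' as idx 4
Step 5: w='b' (idx 1), next='b' -> output (1, 'b'), add 'bb' as idx 5
Step 6: w='b' (idx 1), next='a' -> output (1, 'a'), add 'ba' as idx 6
Step 7: w='ab' (idx 3), next='a' -> output (3, 'a'), add 'aba' as idx 7


Encoded: [(0, 'b'), (0, 'a'), (2, 'b'), (3, 'b'), (1, 'b'), (1, 'a'), (3, 'a')]


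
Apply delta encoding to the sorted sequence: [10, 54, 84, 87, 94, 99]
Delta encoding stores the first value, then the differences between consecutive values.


First value: 10
Deltas:
  54 - 10 = 44
  84 - 54 = 30
  87 - 84 = 3
  94 - 87 = 7
  99 - 94 = 5


Delta encoded: [10, 44, 30, 3, 7, 5]


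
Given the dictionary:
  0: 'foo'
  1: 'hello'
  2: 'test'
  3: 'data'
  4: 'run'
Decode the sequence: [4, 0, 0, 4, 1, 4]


Look up each index in the dictionary:
  4 -> 'run'
  0 -> 'foo'
  0 -> 'foo'
  4 -> 'run'
  1 -> 'hello'
  4 -> 'run'

Decoded: "run foo foo run hello run"


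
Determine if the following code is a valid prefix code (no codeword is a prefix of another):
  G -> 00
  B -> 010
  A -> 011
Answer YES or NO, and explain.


Checking each pair (does one codeword prefix another?):
  G='00' vs B='010': no prefix
  G='00' vs A='011': no prefix
  B='010' vs G='00': no prefix
  B='010' vs A='011': no prefix
  A='011' vs G='00': no prefix
  A='011' vs B='010': no prefix
No violation found over all pairs.

YES -- this is a valid prefix code. No codeword is a prefix of any other codeword.


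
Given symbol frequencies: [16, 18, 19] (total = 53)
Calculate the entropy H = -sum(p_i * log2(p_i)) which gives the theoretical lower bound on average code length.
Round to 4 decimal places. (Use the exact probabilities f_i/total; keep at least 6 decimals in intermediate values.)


Per-symbol terms -p_i * log2(p_i) with p_i = f_i/53:
  p = 16/53 = 0.301887: log2(p) = -1.727920, -p*log2(p) = 0.521636
  p = 18/53 = 0.339623: log2(p) = -1.557995, -p*log2(p) = 0.529131
  p = 19/53 = 0.358491: log2(p) = -1.479993, -p*log2(p) = 0.530564
H = 0.521636 + 0.529131 + 0.530564 = 1.581331

H = 1.5813 bits/symbol


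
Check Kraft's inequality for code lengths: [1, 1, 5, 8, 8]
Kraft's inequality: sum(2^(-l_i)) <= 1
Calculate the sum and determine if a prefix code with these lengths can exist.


Sum = 2^(-1) + 2^(-1) + 2^(-5) + 2^(-8) + 2^(-8)
    = 0.5 + 0.5 + 0.03125 + 0.00390625 + 0.00390625
    = 266/256 = 1.0390625
Since 1.0390625 > 1, Kraft's inequality is NOT satisfied.
A prefix code with these lengths CANNOT exist.

Kraft sum = 1.0390625. Not satisfied.


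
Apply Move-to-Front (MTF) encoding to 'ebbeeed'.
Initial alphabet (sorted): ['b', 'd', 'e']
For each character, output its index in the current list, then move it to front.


MTF encoding:
'e': index 2 in ['b', 'd', 'e'] -> ['e', 'b', 'd']
'b': index 1 in ['e', 'b', 'd'] -> ['b', 'e', 'd']
'b': index 0 in ['b', 'e', 'd'] -> ['b', 'e', 'd']
'e': index 1 in ['b', 'e', 'd'] -> ['e', 'b', 'd']
'e': index 0 in ['e', 'b', 'd'] -> ['e', 'b', 'd']
'e': index 0 in ['e', 'b', 'd'] -> ['e', 'b', 'd']
'd': index 2 in ['e', 'b', 'd'] -> ['d', 'e', 'b']


Output: [2, 1, 0, 1, 0, 0, 2]


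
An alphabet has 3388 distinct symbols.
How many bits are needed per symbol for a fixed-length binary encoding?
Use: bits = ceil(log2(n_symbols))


log2(3388) = 11.7262
Bracket: 2^11 = 2048 < 3388 <= 2^12 = 4096
So ceil(log2(3388)) = 12

bits = ceil(log2(3388)) = ceil(11.7262) = 12 bits


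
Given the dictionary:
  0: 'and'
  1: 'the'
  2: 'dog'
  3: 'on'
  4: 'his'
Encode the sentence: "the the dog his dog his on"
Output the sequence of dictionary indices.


Look up each word in the dictionary:
  'the' -> 1
  'the' -> 1
  'dog' -> 2
  'his' -> 4
  'dog' -> 2
  'his' -> 4
  'on' -> 3

Encoded: [1, 1, 2, 4, 2, 4, 3]


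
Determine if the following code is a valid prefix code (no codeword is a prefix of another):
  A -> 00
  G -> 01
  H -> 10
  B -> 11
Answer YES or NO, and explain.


Checking each pair (does one codeword prefix another?):
  A='00' vs G='01': no prefix
  A='00' vs H='10': no prefix
  A='00' vs B='11': no prefix
  G='01' vs A='00': no prefix
  G='01' vs H='10': no prefix
  G='01' vs B='11': no prefix
  H='10' vs A='00': no prefix
  H='10' vs G='01': no prefix
  H='10' vs B='11': no prefix
  B='11' vs A='00': no prefix
  B='11' vs G='01': no prefix
  B='11' vs H='10': no prefix
No violation found over all pairs.

YES -- this is a valid prefix code. No codeword is a prefix of any other codeword.


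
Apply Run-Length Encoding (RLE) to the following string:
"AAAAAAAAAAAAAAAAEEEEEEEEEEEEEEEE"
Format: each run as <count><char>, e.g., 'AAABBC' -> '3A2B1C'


Scanning runs left to right:
  i=0: run of 'A' x 16 -> '16A'
  i=16: run of 'E' x 16 -> '16E'

RLE = 16A16E


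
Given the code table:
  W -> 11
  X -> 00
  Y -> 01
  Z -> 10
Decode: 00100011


Decoding:
00 -> X
10 -> Z
00 -> X
11 -> W


Result: XZXW


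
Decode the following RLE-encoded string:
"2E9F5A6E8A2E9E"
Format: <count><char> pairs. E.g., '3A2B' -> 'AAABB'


Expanding each <count><char> pair:
  2E -> 'EE'
  9F -> 'FFFFFFFFF'
  5A -> 'AAAAA'
  6E -> 'EEEEEE'
  8A -> 'AAAAAAAA'
  2E -> 'EE'
  9E -> 'EEEEEEEEE'

Decoded = EEFFFFFFFFFAAAAAEEEEEEAAAAAAAAEEEEEEEEEEE


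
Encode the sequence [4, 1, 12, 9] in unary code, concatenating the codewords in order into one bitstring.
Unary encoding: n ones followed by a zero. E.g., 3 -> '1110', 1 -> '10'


Encode each number as n ones followed by a terminating 0:
  4 -> 11110 (5 bits)
  1 -> 10 (2 bits)
  12 -> 1111111111110 (13 bits)
  9 -> 1111111110 (10 bits)
Total length = 5 + 2 + 13 + 10 = 30 bits.

Unary([4, 1, 12, 9]) = 111101011111111111101111111110 (30 bits)


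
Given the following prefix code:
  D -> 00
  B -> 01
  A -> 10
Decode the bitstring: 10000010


Decoding step by step:
Bits 10 -> A
Bits 00 -> D
Bits 00 -> D
Bits 10 -> A


Decoded message: ADDA


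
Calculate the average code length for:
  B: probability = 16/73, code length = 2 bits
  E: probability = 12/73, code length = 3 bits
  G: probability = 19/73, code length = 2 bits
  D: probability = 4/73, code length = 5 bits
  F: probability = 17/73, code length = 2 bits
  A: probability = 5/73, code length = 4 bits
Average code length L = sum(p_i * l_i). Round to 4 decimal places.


Weighted contributions p_i * l_i:
  B: (16/73) * 2 = 32/73
  E: (12/73) * 3 = 36/73
  G: (19/73) * 2 = 38/73
  D: (4/73) * 5 = 20/73
  F: (17/73) * 2 = 34/73
  A: (5/73) * 4 = 20/73
Sum = (32 + 36 + 38 + 20 + 34 + 20)/73 = 180/73

L = 180/73 = 2.4658 bits/symbol


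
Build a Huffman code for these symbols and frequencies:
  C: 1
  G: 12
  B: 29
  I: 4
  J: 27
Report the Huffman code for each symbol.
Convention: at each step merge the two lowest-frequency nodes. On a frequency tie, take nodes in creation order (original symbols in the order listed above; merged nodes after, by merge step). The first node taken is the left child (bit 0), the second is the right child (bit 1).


Huffman tree construction:
Step 1: Merge C(1) + I(4) = 5
Step 2: Merge (C+I)(5) + G(12) = 17
Step 3: Merge ((C+I)+G)(17) + J(27) = 44
Step 4: Merge B(29) + (((C+I)+G)+J)(44) = 73
Read each symbol's code off the tree from the root (left child = 0, right child = 1).

Codes:
  C: 1000 (length 4)
  G: 101 (length 3)
  B: 0 (length 1)
  I: 1001 (length 4)
  J: 11 (length 2)
Average code length: 139/73 = 1.9041 bits/symbol


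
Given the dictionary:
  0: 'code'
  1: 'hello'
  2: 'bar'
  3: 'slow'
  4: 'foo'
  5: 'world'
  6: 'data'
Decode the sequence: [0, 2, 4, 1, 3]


Look up each index in the dictionary:
  0 -> 'code'
  2 -> 'bar'
  4 -> 'foo'
  1 -> 'hello'
  3 -> 'slow'

Decoded: "code bar foo hello slow"


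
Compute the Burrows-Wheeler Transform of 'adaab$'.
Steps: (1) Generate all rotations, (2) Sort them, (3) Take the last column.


Rotations (sorted):
  0: $adaab -> last char: b
  1: aab$ad -> last char: d
  2: ab$ada -> last char: a
  3: adaab$ -> last char: $
  4: b$adaa -> last char: a
  5: daab$a -> last char: a


BWT = bda$aa


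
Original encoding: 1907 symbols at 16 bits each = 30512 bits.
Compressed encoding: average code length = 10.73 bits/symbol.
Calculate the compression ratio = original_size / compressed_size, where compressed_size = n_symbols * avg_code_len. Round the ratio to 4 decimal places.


original_size = n_symbols * orig_bits = 1907 * 16 = 30512 bits
compressed_size = n_symbols * avg_code_len = 1907 * 10.73 = 20462.11 bits
ratio = original_size / compressed_size = 30512 / 20462.11 = 1.4911

Compression ratio = 1.4911


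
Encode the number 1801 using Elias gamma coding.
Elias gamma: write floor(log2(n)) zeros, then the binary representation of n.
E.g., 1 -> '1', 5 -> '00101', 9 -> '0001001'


num_bits = floor(log2(1801)) + 1 = 11
leading_zeros = num_bits - 1 = 10
binary(1801) = 11100001001

Elias gamma(1801) = '0000000000' + '11100001001' = 000000000011100001001 (21 bits)


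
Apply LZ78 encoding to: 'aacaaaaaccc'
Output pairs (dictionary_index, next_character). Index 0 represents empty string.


LZ78 encoding steps:
Dictionary: {0: ''}
Step 1: w='' (idx 0), next='a' -> output (0, 'a'), add 'a' as idx 1
Step 2: w='a' (idx 1), next='c' -> output (1, 'c'), add 'ac' as idx 2
Step 3: w='a' (idx 1), next='a' -> output (1, 'a'), add 'aa' as idx 3
Step 4: w='aa' (idx 3), next='a' -> output (3, 'a'), add 'aaa' as idx 4
Step 5: w='' (idx 0), next='c' -> output (0, 'c'), add 'c' as idx 5
Step 6: w='c' (idx 5), next='c' -> output (5, 'c'), add 'cc' as idx 6


Encoded: [(0, 'a'), (1, 'c'), (1, 'a'), (3, 'a'), (0, 'c'), (5, 'c')]


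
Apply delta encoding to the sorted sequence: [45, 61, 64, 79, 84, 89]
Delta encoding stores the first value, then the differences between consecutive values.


First value: 45
Deltas:
  61 - 45 = 16
  64 - 61 = 3
  79 - 64 = 15
  84 - 79 = 5
  89 - 84 = 5


Delta encoded: [45, 16, 3, 15, 5, 5]


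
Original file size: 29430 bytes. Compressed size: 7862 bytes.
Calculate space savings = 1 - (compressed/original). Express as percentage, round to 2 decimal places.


ratio = compressed/original = 7862/29430 = 0.267142
savings = 1 - ratio = 1 - 0.267142 = 0.732858
as a percentage: 0.732858 * 100 = 73.29%

Space savings = 1 - 7862/29430 = 73.29%


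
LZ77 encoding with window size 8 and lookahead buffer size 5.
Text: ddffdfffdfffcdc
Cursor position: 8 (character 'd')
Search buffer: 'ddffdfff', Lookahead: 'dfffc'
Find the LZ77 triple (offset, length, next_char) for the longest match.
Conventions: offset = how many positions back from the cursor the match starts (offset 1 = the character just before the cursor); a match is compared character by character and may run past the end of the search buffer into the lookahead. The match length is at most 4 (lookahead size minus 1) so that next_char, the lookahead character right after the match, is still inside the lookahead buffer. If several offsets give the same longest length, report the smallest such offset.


Try each offset into the search buffer:
  offset=1 (pos 7, char 'f'): match length 0
  offset=2 (pos 6, char 'f'): match length 0
  offset=3 (pos 5, char 'f'): match length 0
  offset=4 (pos 4, char 'd'): match length 4
  offset=5 (pos 3, char 'f'): match length 0
  offset=6 (pos 2, char 'f'): match length 0
  offset=7 (pos 1, char 'd'): match length 3
  offset=8 (pos 0, char 'd'): match length 1
Longest match has length 4 at offset 4.
next_char = character at position 8 + 4 = 12 -> 'c'

Best match: offset=4, length=4 (matching 'dfff' starting at position 4)
LZ77 triple: (4, 4, 'c')


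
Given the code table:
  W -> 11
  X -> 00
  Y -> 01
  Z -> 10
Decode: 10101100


Decoding:
10 -> Z
10 -> Z
11 -> W
00 -> X


Result: ZZWX


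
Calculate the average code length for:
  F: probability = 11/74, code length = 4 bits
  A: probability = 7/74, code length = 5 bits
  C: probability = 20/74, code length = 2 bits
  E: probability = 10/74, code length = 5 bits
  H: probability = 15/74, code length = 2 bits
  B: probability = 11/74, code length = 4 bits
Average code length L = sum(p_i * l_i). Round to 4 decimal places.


Weighted contributions p_i * l_i:
  F: (11/74) * 4 = 44/74
  A: (7/74) * 5 = 35/74
  C: (20/74) * 2 = 40/74
  E: (10/74) * 5 = 50/74
  H: (15/74) * 2 = 30/74
  B: (11/74) * 4 = 44/74
Sum = (44 + 35 + 40 + 50 + 30 + 44)/74 = 243/74

L = 243/74 = 3.2838 bits/symbol


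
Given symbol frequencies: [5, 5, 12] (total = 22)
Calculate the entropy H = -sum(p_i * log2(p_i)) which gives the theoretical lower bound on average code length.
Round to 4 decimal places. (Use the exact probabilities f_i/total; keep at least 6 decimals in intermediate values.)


Per-symbol terms -p_i * log2(p_i) with p_i = f_i/22:
  p = 5/22 = 0.227273: log2(p) = -2.137504, -p*log2(p) = 0.485796
  p = 5/22 = 0.227273: log2(p) = -2.137504, -p*log2(p) = 0.485796
  p = 12/22 = 0.545455: log2(p) = -0.874469, -p*log2(p) = 0.476983
H = 0.485796 + 0.485796 + 0.476983 = 1.448575

H = 1.4486 bits/symbol


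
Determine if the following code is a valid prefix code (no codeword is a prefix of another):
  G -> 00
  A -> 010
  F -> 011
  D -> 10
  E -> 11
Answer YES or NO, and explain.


Checking each pair (does one codeword prefix another?):
  G='00' vs A='010': no prefix
  G='00' vs F='011': no prefix
  G='00' vs D='10': no prefix
  G='00' vs E='11': no prefix
  A='010' vs G='00': no prefix
  A='010' vs F='011': no prefix
  A='010' vs D='10': no prefix
  A='010' vs E='11': no prefix
  F='011' vs G='00': no prefix
  F='011' vs A='010': no prefix
  F='011' vs D='10': no prefix
  F='011' vs E='11': no prefix
  D='10' vs G='00': no prefix
  D='10' vs A='010': no prefix
  D='10' vs F='011': no prefix
  D='10' vs E='11': no prefix
  E='11' vs G='00': no prefix
  E='11' vs A='010': no prefix
  E='11' vs F='011': no prefix
  E='11' vs D='10': no prefix
No violation found over all pairs.

YES -- this is a valid prefix code. No codeword is a prefix of any other codeword.


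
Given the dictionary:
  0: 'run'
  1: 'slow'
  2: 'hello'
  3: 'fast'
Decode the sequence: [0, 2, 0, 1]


Look up each index in the dictionary:
  0 -> 'run'
  2 -> 'hello'
  0 -> 'run'
  1 -> 'slow'

Decoded: "run hello run slow"


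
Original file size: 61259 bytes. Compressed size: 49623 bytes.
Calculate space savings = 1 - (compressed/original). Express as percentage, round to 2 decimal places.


ratio = compressed/original = 49623/61259 = 0.810052
savings = 1 - ratio = 1 - 0.810052 = 0.189948
as a percentage: 0.189948 * 100 = 18.99%

Space savings = 1 - 49623/61259 = 18.99%


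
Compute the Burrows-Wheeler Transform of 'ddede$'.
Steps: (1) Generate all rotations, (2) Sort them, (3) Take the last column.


Rotations (sorted):
  0: $ddede -> last char: e
  1: ddede$ -> last char: $
  2: de$dde -> last char: e
  3: dede$d -> last char: d
  4: e$dded -> last char: d
  5: ede$dd -> last char: d


BWT = e$eddd


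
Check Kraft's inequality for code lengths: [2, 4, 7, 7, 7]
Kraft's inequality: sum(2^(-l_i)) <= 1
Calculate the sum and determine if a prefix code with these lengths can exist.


Sum = 2^(-2) + 2^(-4) + 2^(-7) + 2^(-7) + 2^(-7)
    = 0.25 + 0.0625 + 0.0078125 + 0.0078125 + 0.0078125
    = 43/128 = 0.3359375
Since 0.3359375 <= 1, Kraft's inequality IS satisfied.
A prefix code with these lengths CAN exist.

Kraft sum = 0.3359375. Satisfied.


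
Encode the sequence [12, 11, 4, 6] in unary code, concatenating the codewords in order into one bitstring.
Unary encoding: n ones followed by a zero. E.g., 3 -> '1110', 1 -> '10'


Encode each number as n ones followed by a terminating 0:
  12 -> 1111111111110 (13 bits)
  11 -> 111111111110 (12 bits)
  4 -> 11110 (5 bits)
  6 -> 1111110 (7 bits)
Total length = 13 + 12 + 5 + 7 = 37 bits.

Unary([12, 11, 4, 6]) = 1111111111110111111111110111101111110 (37 bits)


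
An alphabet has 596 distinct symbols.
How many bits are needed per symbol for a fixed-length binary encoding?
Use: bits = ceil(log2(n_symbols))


log2(596) = 9.2192
Bracket: 2^9 = 512 < 596 <= 2^10 = 1024
So ceil(log2(596)) = 10

bits = ceil(log2(596)) = ceil(9.2192) = 10 bits


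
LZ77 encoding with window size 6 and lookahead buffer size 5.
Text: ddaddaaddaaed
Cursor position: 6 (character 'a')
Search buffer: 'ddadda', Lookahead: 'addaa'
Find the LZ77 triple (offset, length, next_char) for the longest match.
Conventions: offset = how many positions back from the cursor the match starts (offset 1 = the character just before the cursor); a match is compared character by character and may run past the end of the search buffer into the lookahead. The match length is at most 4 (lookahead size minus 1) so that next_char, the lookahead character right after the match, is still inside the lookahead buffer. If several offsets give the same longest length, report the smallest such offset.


Try each offset into the search buffer:
  offset=1 (pos 5, char 'a'): match length 1
  offset=2 (pos 4, char 'd'): match length 0
  offset=3 (pos 3, char 'd'): match length 0
  offset=4 (pos 2, char 'a'): match length 4
  offset=5 (pos 1, char 'd'): match length 0
  offset=6 (pos 0, char 'd'): match length 0
Longest match has length 4 at offset 4.
next_char = character at position 6 + 4 = 10 -> 'a'

Best match: offset=4, length=4 (matching 'adda' starting at position 2)
LZ77 triple: (4, 4, 'a')


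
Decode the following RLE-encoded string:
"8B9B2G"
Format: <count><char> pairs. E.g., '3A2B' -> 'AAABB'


Expanding each <count><char> pair:
  8B -> 'BBBBBBBB'
  9B -> 'BBBBBBBBB'
  2G -> 'GG'

Decoded = BBBBBBBBBBBBBBBBBGG


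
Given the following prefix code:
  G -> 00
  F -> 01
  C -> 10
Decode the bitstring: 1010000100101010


Decoding step by step:
Bits 10 -> C
Bits 10 -> C
Bits 00 -> G
Bits 01 -> F
Bits 00 -> G
Bits 10 -> C
Bits 10 -> C
Bits 10 -> C


Decoded message: CCGFGCCC


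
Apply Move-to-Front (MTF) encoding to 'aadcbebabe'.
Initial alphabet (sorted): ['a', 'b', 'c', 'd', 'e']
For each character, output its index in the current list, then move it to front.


MTF encoding:
'a': index 0 in ['a', 'b', 'c', 'd', 'e'] -> ['a', 'b', 'c', 'd', 'e']
'a': index 0 in ['a', 'b', 'c', 'd', 'e'] -> ['a', 'b', 'c', 'd', 'e']
'd': index 3 in ['a', 'b', 'c', 'd', 'e'] -> ['d', 'a', 'b', 'c', 'e']
'c': index 3 in ['d', 'a', 'b', 'c', 'e'] -> ['c', 'd', 'a', 'b', 'e']
'b': index 3 in ['c', 'd', 'a', 'b', 'e'] -> ['b', 'c', 'd', 'a', 'e']
'e': index 4 in ['b', 'c', 'd', 'a', 'e'] -> ['e', 'b', 'c', 'd', 'a']
'b': index 1 in ['e', 'b', 'c', 'd', 'a'] -> ['b', 'e', 'c', 'd', 'a']
'a': index 4 in ['b', 'e', 'c', 'd', 'a'] -> ['a', 'b', 'e', 'c', 'd']
'b': index 1 in ['a', 'b', 'e', 'c', 'd'] -> ['b', 'a', 'e', 'c', 'd']
'e': index 2 in ['b', 'a', 'e', 'c', 'd'] -> ['e', 'b', 'a', 'c', 'd']


Output: [0, 0, 3, 3, 3, 4, 1, 4, 1, 2]


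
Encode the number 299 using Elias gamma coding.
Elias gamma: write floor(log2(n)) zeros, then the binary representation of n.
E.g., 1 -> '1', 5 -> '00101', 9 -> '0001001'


num_bits = floor(log2(299)) + 1 = 9
leading_zeros = num_bits - 1 = 8
binary(299) = 100101011

Elias gamma(299) = '00000000' + '100101011' = 00000000100101011 (17 bits)


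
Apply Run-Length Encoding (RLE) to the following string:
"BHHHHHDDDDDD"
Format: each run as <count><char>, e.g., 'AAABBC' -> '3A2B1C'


Scanning runs left to right:
  i=0: run of 'B' x 1 -> '1B'
  i=1: run of 'H' x 5 -> '5H'
  i=6: run of 'D' x 6 -> '6D'

RLE = 1B5H6D


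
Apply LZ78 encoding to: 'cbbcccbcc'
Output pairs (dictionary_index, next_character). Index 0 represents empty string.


LZ78 encoding steps:
Dictionary: {0: ''}
Step 1: w='' (idx 0), next='c' -> output (0, 'c'), add 'c' as idx 1
Step 2: w='' (idx 0), next='b' -> output (0, 'b'), add 'b' as idx 2
Step 3: w='b' (idx 2), next='c' -> output (2, 'c'), add 'bc' as idx 3
Step 4: w='c' (idx 1), next='c' -> output (1, 'c'), add 'cc' as idx 4
Step 5: w='bc' (idx 3), next='c' -> output (3, 'c'), add 'bcc' as idx 5


Encoded: [(0, 'c'), (0, 'b'), (2, 'c'), (1, 'c'), (3, 'c')]


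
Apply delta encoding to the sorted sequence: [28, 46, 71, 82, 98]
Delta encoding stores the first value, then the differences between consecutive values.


First value: 28
Deltas:
  46 - 28 = 18
  71 - 46 = 25
  82 - 71 = 11
  98 - 82 = 16


Delta encoded: [28, 18, 25, 11, 16]


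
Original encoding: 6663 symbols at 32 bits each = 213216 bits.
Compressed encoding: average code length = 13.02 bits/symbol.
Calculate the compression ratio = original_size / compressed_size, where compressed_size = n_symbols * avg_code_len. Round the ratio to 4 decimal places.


original_size = n_symbols * orig_bits = 6663 * 32 = 213216 bits
compressed_size = n_symbols * avg_code_len = 6663 * 13.02 = 86752.26 bits
ratio = original_size / compressed_size = 213216 / 86752.26 = 2.4578

Compression ratio = 2.4578


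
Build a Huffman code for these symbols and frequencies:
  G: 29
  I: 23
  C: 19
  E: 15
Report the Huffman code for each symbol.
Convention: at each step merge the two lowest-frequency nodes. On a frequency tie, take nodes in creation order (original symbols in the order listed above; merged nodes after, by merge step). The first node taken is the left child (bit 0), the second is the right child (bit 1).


Huffman tree construction:
Step 1: Merge E(15) + C(19) = 34
Step 2: Merge I(23) + G(29) = 52
Step 3: Merge (E+C)(34) + (I+G)(52) = 86
Read each symbol's code off the tree from the root (left child = 0, right child = 1).

Codes:
  G: 11 (length 2)
  I: 10 (length 2)
  C: 01 (length 2)
  E: 00 (length 2)
Average code length: 172/86 = 2.0000 bits/symbol


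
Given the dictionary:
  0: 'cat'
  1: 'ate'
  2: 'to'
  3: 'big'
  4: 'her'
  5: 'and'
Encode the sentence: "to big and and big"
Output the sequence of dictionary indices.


Look up each word in the dictionary:
  'to' -> 2
  'big' -> 3
  'and' -> 5
  'and' -> 5
  'big' -> 3

Encoded: [2, 3, 5, 5, 3]


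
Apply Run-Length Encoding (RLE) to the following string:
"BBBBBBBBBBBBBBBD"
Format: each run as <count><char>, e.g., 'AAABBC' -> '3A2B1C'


Scanning runs left to right:
  i=0: run of 'B' x 15 -> '15B'
  i=15: run of 'D' x 1 -> '1D'

RLE = 15B1D


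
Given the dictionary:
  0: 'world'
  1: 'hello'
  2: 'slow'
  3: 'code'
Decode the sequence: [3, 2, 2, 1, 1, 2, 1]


Look up each index in the dictionary:
  3 -> 'code'
  2 -> 'slow'
  2 -> 'slow'
  1 -> 'hello'
  1 -> 'hello'
  2 -> 'slow'
  1 -> 'hello'

Decoded: "code slow slow hello hello slow hello"


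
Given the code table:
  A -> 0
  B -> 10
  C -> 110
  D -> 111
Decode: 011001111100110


Decoding:
0 -> A
110 -> C
0 -> A
111 -> D
110 -> C
0 -> A
110 -> C


Result: ACADCAC


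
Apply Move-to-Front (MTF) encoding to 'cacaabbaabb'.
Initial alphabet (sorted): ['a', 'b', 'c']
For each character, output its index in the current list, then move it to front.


MTF encoding:
'c': index 2 in ['a', 'b', 'c'] -> ['c', 'a', 'b']
'a': index 1 in ['c', 'a', 'b'] -> ['a', 'c', 'b']
'c': index 1 in ['a', 'c', 'b'] -> ['c', 'a', 'b']
'a': index 1 in ['c', 'a', 'b'] -> ['a', 'c', 'b']
'a': index 0 in ['a', 'c', 'b'] -> ['a', 'c', 'b']
'b': index 2 in ['a', 'c', 'b'] -> ['b', 'a', 'c']
'b': index 0 in ['b', 'a', 'c'] -> ['b', 'a', 'c']
'a': index 1 in ['b', 'a', 'c'] -> ['a', 'b', 'c']
'a': index 0 in ['a', 'b', 'c'] -> ['a', 'b', 'c']
'b': index 1 in ['a', 'b', 'c'] -> ['b', 'a', 'c']
'b': index 0 in ['b', 'a', 'c'] -> ['b', 'a', 'c']


Output: [2, 1, 1, 1, 0, 2, 0, 1, 0, 1, 0]


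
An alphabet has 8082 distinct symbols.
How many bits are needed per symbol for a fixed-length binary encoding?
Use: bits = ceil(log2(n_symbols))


log2(8082) = 12.9805
Bracket: 2^12 = 4096 < 8082 <= 2^13 = 8192
So ceil(log2(8082)) = 13

bits = ceil(log2(8082)) = ceil(12.9805) = 13 bits


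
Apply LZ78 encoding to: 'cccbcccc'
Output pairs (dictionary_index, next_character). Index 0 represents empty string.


LZ78 encoding steps:
Dictionary: {0: ''}
Step 1: w='' (idx 0), next='c' -> output (0, 'c'), add 'c' as idx 1
Step 2: w='c' (idx 1), next='c' -> output (1, 'c'), add 'cc' as idx 2
Step 3: w='' (idx 0), next='b' -> output (0, 'b'), add 'b' as idx 3
Step 4: w='cc' (idx 2), next='c' -> output (2, 'c'), add 'ccc' as idx 4
Step 5: w='c' (idx 1), end of input -> output (1, '')


Encoded: [(0, 'c'), (1, 'c'), (0, 'b'), (2, 'c'), (1, '')]


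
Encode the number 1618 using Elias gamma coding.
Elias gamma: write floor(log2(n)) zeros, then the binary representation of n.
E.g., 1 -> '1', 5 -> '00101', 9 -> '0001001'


num_bits = floor(log2(1618)) + 1 = 11
leading_zeros = num_bits - 1 = 10
binary(1618) = 11001010010

Elias gamma(1618) = '0000000000' + '11001010010' = 000000000011001010010 (21 bits)


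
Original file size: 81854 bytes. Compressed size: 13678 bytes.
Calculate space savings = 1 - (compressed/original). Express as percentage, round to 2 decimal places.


ratio = compressed/original = 13678/81854 = 0.167102
savings = 1 - ratio = 1 - 0.167102 = 0.832898
as a percentage: 0.832898 * 100 = 83.29%

Space savings = 1 - 13678/81854 = 83.29%


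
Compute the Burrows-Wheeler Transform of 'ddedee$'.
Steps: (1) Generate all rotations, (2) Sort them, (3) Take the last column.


Rotations (sorted):
  0: $ddedee -> last char: e
  1: ddedee$ -> last char: $
  2: dedee$d -> last char: d
  3: dee$dde -> last char: e
  4: e$ddede -> last char: e
  5: edee$dd -> last char: d
  6: ee$dded -> last char: d


BWT = e$deedd


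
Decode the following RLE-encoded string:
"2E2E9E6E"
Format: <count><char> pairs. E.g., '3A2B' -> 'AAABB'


Expanding each <count><char> pair:
  2E -> 'EE'
  2E -> 'EE'
  9E -> 'EEEEEEEEE'
  6E -> 'EEEEEE'

Decoded = EEEEEEEEEEEEEEEEEEE


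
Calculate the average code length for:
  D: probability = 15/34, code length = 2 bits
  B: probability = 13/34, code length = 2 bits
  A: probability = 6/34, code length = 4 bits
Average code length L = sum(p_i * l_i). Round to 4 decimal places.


Weighted contributions p_i * l_i:
  D: (15/34) * 2 = 30/34
  B: (13/34) * 2 = 26/34
  A: (6/34) * 4 = 24/34
Sum = (30 + 26 + 24)/34 = 80/34

L = 80/34 = 2.3529 bits/symbol


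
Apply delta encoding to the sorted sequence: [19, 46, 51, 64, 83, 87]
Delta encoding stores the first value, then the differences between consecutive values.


First value: 19
Deltas:
  46 - 19 = 27
  51 - 46 = 5
  64 - 51 = 13
  83 - 64 = 19
  87 - 83 = 4


Delta encoded: [19, 27, 5, 13, 19, 4]


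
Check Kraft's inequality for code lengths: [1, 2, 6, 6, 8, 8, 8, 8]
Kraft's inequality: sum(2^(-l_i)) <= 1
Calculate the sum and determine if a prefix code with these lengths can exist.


Sum = 2^(-1) + 2^(-2) + 2^(-6) + 2^(-6) + 2^(-8) + 2^(-8) + 2^(-8) + 2^(-8)
    = 0.5 + 0.25 + 0.015625 + 0.015625 + 0.00390625 + 0.00390625 + 0.00390625 + 0.00390625
    = 204/256 = 0.796875
Since 0.796875 <= 1, Kraft's inequality IS satisfied.
A prefix code with these lengths CAN exist.

Kraft sum = 0.796875. Satisfied.


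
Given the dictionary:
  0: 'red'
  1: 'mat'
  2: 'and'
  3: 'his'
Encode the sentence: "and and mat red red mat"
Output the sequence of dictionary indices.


Look up each word in the dictionary:
  'and' -> 2
  'and' -> 2
  'mat' -> 1
  'red' -> 0
  'red' -> 0
  'mat' -> 1

Encoded: [2, 2, 1, 0, 0, 1]


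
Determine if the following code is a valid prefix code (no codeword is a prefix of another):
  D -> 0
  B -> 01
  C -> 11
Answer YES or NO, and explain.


Checking each pair (does one codeword prefix another?):
  D='0' vs B='01': prefix -- VIOLATION

NO -- this is NOT a valid prefix code. D (0) is a prefix of B (01).


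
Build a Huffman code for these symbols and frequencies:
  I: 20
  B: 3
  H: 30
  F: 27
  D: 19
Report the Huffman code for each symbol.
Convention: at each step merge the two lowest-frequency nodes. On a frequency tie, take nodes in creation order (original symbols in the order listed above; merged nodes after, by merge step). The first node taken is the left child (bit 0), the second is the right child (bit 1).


Huffman tree construction:
Step 1: Merge B(3) + D(19) = 22
Step 2: Merge I(20) + (B+D)(22) = 42
Step 3: Merge F(27) + H(30) = 57
Step 4: Merge (I+(B+D))(42) + (F+H)(57) = 99
Read each symbol's code off the tree from the root (left child = 0, right child = 1).

Codes:
  I: 00 (length 2)
  B: 010 (length 3)
  H: 11 (length 2)
  F: 10 (length 2)
  D: 011 (length 3)
Average code length: 220/99 = 2.2222 bits/symbol


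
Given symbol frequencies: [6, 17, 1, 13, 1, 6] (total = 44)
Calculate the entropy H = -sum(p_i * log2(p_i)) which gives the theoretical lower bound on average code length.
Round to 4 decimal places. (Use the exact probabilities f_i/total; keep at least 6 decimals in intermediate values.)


Per-symbol terms -p_i * log2(p_i) with p_i = f_i/44:
  p = 6/44 = 0.136364: log2(p) = -2.874469, -p*log2(p) = 0.391973
  p = 17/44 = 0.386364: log2(p) = -1.371969, -p*log2(p) = 0.530079
  p = 1/44 = 0.022727: log2(p) = -5.459432, -p*log2(p) = 0.124078
  p = 13/44 = 0.295455: log2(p) = -1.758992, -p*log2(p) = 0.519702
  p = 1/44 = 0.022727: log2(p) = -5.459432, -p*log2(p) = 0.124078
  p = 6/44 = 0.136364: log2(p) = -2.874469, -p*log2(p) = 0.391973
H = 0.391973 + 0.530079 + 0.124078 + 0.519702 + 0.124078 + 0.391973 = 2.081883

H = 2.0819 bits/symbol


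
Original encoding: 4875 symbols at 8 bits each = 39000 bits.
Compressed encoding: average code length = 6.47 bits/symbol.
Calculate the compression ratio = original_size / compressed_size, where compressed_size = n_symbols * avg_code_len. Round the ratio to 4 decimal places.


original_size = n_symbols * orig_bits = 4875 * 8 = 39000 bits
compressed_size = n_symbols * avg_code_len = 4875 * 6.47 = 31541.25 bits
ratio = original_size / compressed_size = 39000 / 31541.25 = 1.2365

Compression ratio = 1.2365


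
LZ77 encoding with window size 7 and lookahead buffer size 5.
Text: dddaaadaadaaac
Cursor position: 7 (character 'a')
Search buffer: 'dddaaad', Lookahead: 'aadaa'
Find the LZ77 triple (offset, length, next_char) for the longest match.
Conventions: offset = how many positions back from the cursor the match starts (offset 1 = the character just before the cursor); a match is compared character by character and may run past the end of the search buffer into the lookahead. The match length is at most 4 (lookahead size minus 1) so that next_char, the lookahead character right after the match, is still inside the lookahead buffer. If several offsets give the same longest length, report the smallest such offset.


Try each offset into the search buffer:
  offset=1 (pos 6, char 'd'): match length 0
  offset=2 (pos 5, char 'a'): match length 1
  offset=3 (pos 4, char 'a'): match length 4
  offset=4 (pos 3, char 'a'): match length 2
  offset=5 (pos 2, char 'd'): match length 0
  offset=6 (pos 1, char 'd'): match length 0
  offset=7 (pos 0, char 'd'): match length 0
Longest match has length 4 at offset 3.
next_char = character at position 7 + 4 = 11 -> 'a'

Best match: offset=3, length=4 (matching 'aada' starting at position 4)
LZ77 triple: (3, 4, 'a')


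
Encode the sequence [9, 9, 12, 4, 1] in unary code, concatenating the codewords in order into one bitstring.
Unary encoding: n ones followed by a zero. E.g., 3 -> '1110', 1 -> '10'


Encode each number as n ones followed by a terminating 0:
  9 -> 1111111110 (10 bits)
  9 -> 1111111110 (10 bits)
  12 -> 1111111111110 (13 bits)
  4 -> 11110 (5 bits)
  1 -> 10 (2 bits)
Total length = 10 + 10 + 13 + 5 + 2 = 40 bits.

Unary([9, 9, 12, 4, 1]) = 1111111110111111111011111111111101111010 (40 bits)


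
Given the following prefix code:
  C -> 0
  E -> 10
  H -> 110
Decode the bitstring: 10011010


Decoding step by step:
Bits 10 -> E
Bits 0 -> C
Bits 110 -> H
Bits 10 -> E


Decoded message: ECHE


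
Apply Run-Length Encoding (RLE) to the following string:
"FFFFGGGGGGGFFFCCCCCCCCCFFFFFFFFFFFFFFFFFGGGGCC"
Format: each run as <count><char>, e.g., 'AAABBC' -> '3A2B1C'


Scanning runs left to right:
  i=0: run of 'F' x 4 -> '4F'
  i=4: run of 'G' x 7 -> '7G'
  i=11: run of 'F' x 3 -> '3F'
  i=14: run of 'C' x 9 -> '9C'
  i=23: run of 'F' x 17 -> '17F'
  i=40: run of 'G' x 4 -> '4G'
  i=44: run of 'C' x 2 -> '2C'

RLE = 4F7G3F9C17F4G2C


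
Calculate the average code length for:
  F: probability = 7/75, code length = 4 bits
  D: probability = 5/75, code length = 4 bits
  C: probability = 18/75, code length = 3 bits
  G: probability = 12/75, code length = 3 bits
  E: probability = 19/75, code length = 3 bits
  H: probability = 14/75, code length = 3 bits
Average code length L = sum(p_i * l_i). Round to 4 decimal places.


Weighted contributions p_i * l_i:
  F: (7/75) * 4 = 28/75
  D: (5/75) * 4 = 20/75
  C: (18/75) * 3 = 54/75
  G: (12/75) * 3 = 36/75
  E: (19/75) * 3 = 57/75
  H: (14/75) * 3 = 42/75
Sum = (28 + 20 + 54 + 36 + 57 + 42)/75 = 237/75

L = 237/75 = 3.1600 bits/symbol


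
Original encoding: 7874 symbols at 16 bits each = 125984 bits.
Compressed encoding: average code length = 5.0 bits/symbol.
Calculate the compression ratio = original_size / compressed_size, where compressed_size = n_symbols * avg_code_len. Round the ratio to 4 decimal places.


original_size = n_symbols * orig_bits = 7874 * 16 = 125984 bits
compressed_size = n_symbols * avg_code_len = 7874 * 5.0 = 39370.0 bits
ratio = original_size / compressed_size = 125984 / 39370.0 = 3.2

Compression ratio = 3.2
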